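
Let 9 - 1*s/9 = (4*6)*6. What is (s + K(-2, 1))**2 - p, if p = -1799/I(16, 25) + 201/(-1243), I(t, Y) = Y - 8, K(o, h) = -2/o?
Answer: 31145022850/21131 ≈ 1.4739e+6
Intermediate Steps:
s = -1215 (s = 81 - 9*4*6*6 = 81 - 216*6 = 81 - 9*144 = 81 - 1296 = -1215)
I(t, Y) = -8 + Y
p = -2239574/21131 (p = -1799/(-8 + 25) + 201/(-1243) = -1799/17 + 201*(-1/1243) = -1799*1/17 - 201/1243 = -1799/17 - 201/1243 = -2239574/21131 ≈ -105.99)
(s + K(-2, 1))**2 - p = (-1215 - 2/(-2))**2 - 1*(-2239574/21131) = (-1215 - 2*(-1/2))**2 + 2239574/21131 = (-1215 + 1)**2 + 2239574/21131 = (-1214)**2 + 2239574/21131 = 1473796 + 2239574/21131 = 31145022850/21131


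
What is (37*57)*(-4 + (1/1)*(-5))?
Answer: -18981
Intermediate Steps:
(37*57)*(-4 + (1/1)*(-5)) = 2109*(-4 + (1*1)*(-5)) = 2109*(-4 + 1*(-5)) = 2109*(-4 - 5) = 2109*(-9) = -18981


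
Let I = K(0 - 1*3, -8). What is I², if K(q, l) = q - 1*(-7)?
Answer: 16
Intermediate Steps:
K(q, l) = 7 + q (K(q, l) = q + 7 = 7 + q)
I = 4 (I = 7 + (0 - 1*3) = 7 + (0 - 3) = 7 - 3 = 4)
I² = 4² = 16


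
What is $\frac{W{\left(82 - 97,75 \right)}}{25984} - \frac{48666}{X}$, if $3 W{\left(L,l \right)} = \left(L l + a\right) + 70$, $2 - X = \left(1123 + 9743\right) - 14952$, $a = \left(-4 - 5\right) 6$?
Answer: $- \frac{9689147}{812928} \approx -11.919$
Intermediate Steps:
$a = -54$ ($a = \left(-9\right) 6 = -54$)
$X = 4088$ ($X = 2 - \left(\left(1123 + 9743\right) - 14952\right) = 2 - \left(10866 - 14952\right) = 2 - -4086 = 2 + 4086 = 4088$)
$W{\left(L,l \right)} = \frac{16}{3} + \frac{L l}{3}$ ($W{\left(L,l \right)} = \frac{\left(L l - 54\right) + 70}{3} = \frac{\left(-54 + L l\right) + 70}{3} = \frac{16 + L l}{3} = \frac{16}{3} + \frac{L l}{3}$)
$\frac{W{\left(82 - 97,75 \right)}}{25984} - \frac{48666}{X} = \frac{\frac{16}{3} + \frac{1}{3} \left(82 - 97\right) 75}{25984} - \frac{48666}{4088} = \left(\frac{16}{3} + \frac{1}{3} \left(82 - 97\right) 75\right) \frac{1}{25984} - \frac{24333}{2044} = \left(\frac{16}{3} + \frac{1}{3} \left(-15\right) 75\right) \frac{1}{25984} - \frac{24333}{2044} = \left(\frac{16}{3} - 375\right) \frac{1}{25984} - \frac{24333}{2044} = \left(- \frac{1109}{3}\right) \frac{1}{25984} - \frac{24333}{2044} = - \frac{1109}{77952} - \frac{24333}{2044} = - \frac{9689147}{812928}$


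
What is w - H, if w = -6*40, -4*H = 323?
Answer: -637/4 ≈ -159.25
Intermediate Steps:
H = -323/4 (H = -¼*323 = -323/4 ≈ -80.750)
w = -240
w - H = -240 - 1*(-323/4) = -240 + 323/4 = -637/4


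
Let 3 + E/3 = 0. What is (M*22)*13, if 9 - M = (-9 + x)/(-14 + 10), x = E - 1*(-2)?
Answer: 1430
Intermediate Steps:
E = -9 (E = -9 + 3*0 = -9 + 0 = -9)
x = -7 (x = -9 - 1*(-2) = -9 + 2 = -7)
M = 5 (M = 9 - (-9 - 7)/(-14 + 10) = 9 - (-16)/(-4) = 9 - (-16)*(-1)/4 = 9 - 1*4 = 9 - 4 = 5)
(M*22)*13 = (5*22)*13 = 110*13 = 1430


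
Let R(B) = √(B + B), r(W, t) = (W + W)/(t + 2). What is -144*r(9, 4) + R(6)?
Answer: -432 + 2*√3 ≈ -428.54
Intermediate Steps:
r(W, t) = 2*W/(2 + t) (r(W, t) = (2*W)/(2 + t) = 2*W/(2 + t))
R(B) = √2*√B (R(B) = √(2*B) = √2*√B)
-144*r(9, 4) + R(6) = -288*9/(2 + 4) + √2*√6 = -288*9/6 + 2*√3 = -144*3 + 2*√3 = -432 + 2*√3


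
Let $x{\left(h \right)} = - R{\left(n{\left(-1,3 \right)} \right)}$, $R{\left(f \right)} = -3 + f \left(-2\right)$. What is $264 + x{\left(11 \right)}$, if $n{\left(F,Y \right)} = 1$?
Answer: $269$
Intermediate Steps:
$R{\left(f \right)} = -3 - 2 f$
$x{\left(h \right)} = 5$ ($x{\left(h \right)} = - (-3 - 2) = \left(-1\right) \left(-5\right) = 5$)
$264 + x{\left(11 \right)} = 264 + 5 = 269$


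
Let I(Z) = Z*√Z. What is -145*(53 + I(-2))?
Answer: -7685 + 290*I*√2 ≈ -7685.0 + 410.12*I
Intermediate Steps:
I(Z) = Z^(3/2)
-145*(53 + I(-2)) = -145*(53 + (-2)^(3/2)) = -145*(53 - 2*I*√2) = -7685 + 290*I*√2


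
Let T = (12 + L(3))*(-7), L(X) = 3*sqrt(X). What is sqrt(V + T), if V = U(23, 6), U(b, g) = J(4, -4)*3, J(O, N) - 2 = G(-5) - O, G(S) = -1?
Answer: sqrt(-93 - 21*sqrt(3)) ≈ 11.374*I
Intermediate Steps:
J(O, N) = 1 - O (J(O, N) = 2 + (-1 - O) = 1 - O)
T = -84 - 21*sqrt(3) (T = (12 + 3*sqrt(3))*(-7) = -84 - 21*sqrt(3) ≈ -120.37)
U(b, g) = -9 (U(b, g) = (1 - 1*4)*3 = (1 - 4)*3 = -3*3 = -9)
V = -9
sqrt(V + T) = sqrt(-9 + (-84 - 21*sqrt(3))) = sqrt(-93 - 21*sqrt(3))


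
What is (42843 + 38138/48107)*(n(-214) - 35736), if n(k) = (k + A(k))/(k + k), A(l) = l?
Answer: -73652920324165/48107 ≈ -1.5310e+9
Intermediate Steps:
n(k) = 1 (n(k) = (k + k)/(k + k) = (2*k)/((2*k)) = (2*k)*(1/(2*k)) = 1)
(42843 + 38138/48107)*(n(-214) - 35736) = (42843 + 38138/48107)*(1 - 35736) = (42843 + 38138*(1/48107))*(-35735) = (42843 + 38138/48107)*(-35735) = (2061086339/48107)*(-35735) = -73652920324165/48107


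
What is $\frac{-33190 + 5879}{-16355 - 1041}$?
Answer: $\frac{27311}{17396} \approx 1.57$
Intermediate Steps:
$\frac{-33190 + 5879}{-16355 - 1041} = - \frac{27311}{-17396} = \left(-27311\right) \left(- \frac{1}{17396}\right) = \frac{27311}{17396}$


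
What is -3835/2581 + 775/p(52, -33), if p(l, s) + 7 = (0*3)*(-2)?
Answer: -2027120/18067 ≈ -112.20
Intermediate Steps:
p(l, s) = -7 (p(l, s) = -7 + (0*3)*(-2) = -7 + 0*(-2) = -7 + 0 = -7)
-3835/2581 + 775/p(52, -33) = -3835/2581 + 775/(-7) = -3835*1/2581 + 775*(-⅐) = -3835/2581 - 775/7 = -2027120/18067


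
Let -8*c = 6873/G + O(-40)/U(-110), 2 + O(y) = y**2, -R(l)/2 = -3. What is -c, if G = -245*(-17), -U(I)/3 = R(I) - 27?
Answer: 1012667/299880 ≈ 3.3769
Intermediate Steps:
R(l) = 6 (R(l) = -2*(-3) = 6)
U(I) = 63 (U(I) = -3*(6 - 27) = -3*(-21) = 63)
O(y) = -2 + y**2
G = 4165
c = -1012667/299880 (c = -(6873/4165 + (-2 + (-40)**2)/63)/8 = -(6873*(1/4165) + (-2 + 1600)*(1/63))/8 = -(6873/4165 + 1598*(1/63))/8 = -(6873/4165 + 1598/63)/8 = -1/8*1012667/37485 = -1012667/299880 ≈ -3.3769)
-c = -1*(-1012667/299880) = 1012667/299880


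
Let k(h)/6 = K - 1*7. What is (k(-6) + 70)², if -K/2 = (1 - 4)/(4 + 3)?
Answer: 53824/49 ≈ 1098.4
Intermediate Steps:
K = 6/7 (K = -2*(1 - 4)/(4 + 3) = -(-6)/7 = -2*(-3/7) = 6/7 ≈ 0.85714)
k(h) = -258/7 (k(h) = 6*(6/7 - 1*7) = 6*(6/7 - 7) = 6*(-43/7) = -258/7)
(k(-6) + 70)² = (-258/7 + 70)² = (232/7)² = 53824/49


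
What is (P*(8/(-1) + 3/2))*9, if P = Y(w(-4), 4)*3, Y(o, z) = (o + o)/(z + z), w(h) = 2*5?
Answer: -1755/4 ≈ -438.75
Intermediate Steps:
w(h) = 10
Y(o, z) = o/z (Y(o, z) = (2*o)/((2*z)) = (2*o)*(1/(2*z)) = o/z)
P = 15/2 (P = (10/4)*3 = (10*(¼))*3 = (5/2)*3 = 15/2 ≈ 7.5000)
(P*(8/(-1) + 3/2))*9 = (15*(8/(-1) + 3/2)/2)*9 = (15*(8*(-1) + 3*(½))/2)*9 = (15*(-8 + 3/2)/2)*9 = ((15/2)*(-13/2))*9 = -195/4*9 = -1755/4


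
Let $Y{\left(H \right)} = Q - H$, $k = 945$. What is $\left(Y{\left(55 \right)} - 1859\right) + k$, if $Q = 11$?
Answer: $-958$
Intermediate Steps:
$Y{\left(H \right)} = 11 - H$
$\left(Y{\left(55 \right)} - 1859\right) + k = \left(\left(11 - 55\right) - 1859\right) + 945 = \left(-44 - 1859\right) + 945 = -1903 + 945 = -958$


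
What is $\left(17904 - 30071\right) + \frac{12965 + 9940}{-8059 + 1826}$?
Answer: $- \frac{75859816}{6233} \approx -12171.0$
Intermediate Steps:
$\left(17904 - 30071\right) + \frac{12965 + 9940}{-8059 + 1826} = -12167 + \frac{22905}{-6233} = -12167 + 22905 \left(- \frac{1}{6233}\right) = -12167 - \frac{22905}{6233} = - \frac{75859816}{6233}$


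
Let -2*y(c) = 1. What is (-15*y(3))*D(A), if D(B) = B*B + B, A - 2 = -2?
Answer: 0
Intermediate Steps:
A = 0 (A = 2 - 2 = 0)
y(c) = -1/2 (y(c) = -1/2*1 = -1/2)
D(B) = B + B**2 (D(B) = B**2 + B = B + B**2)
(-15*y(3))*D(A) = (-15*(-1/2))*(0*(1 + 0)) = 15*(0*1)/2 = (15/2)*0 = 0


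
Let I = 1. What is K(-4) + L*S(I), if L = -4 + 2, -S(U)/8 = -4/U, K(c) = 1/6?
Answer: -383/6 ≈ -63.833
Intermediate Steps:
K(c) = ⅙
S(U) = 32/U (S(U) = -(-32)/U = 32/U)
L = -2
K(-4) + L*S(I) = ⅙ - 64/1 = ⅙ - 64 = -383/6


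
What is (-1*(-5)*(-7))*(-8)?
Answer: 280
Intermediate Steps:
(-1*(-5)*(-7))*(-8) = (5*(-7))*(-8) = -35*(-8) = 280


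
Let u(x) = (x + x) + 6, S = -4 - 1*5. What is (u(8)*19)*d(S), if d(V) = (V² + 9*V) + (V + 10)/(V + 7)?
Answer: -209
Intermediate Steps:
S = -9 (S = -4 - 5 = -9)
d(V) = V² + 9*V + (10 + V)/(7 + V) (d(V) = (V² + 9*V) + (10 + V)/(7 + V) = V² + 9*V + (10 + V)/(7 + V))
u(x) = 6 + 2*x (u(x) = 2*x + 6 = 6 + 2*x)
(u(8)*19)*d(S) = ((6 + 2*8)*19)*((10 + (-9)³ + 16*(-9)² + 64*(-9))/(7 - 9)) = ((6 + 16)*19)*((10 - 729 + 16*81 - 576)/(-2)) = (22*19)*(-(10 - 729 + 1296 - 576)/2) = 418*(-½*1) = 418*(-½) = -209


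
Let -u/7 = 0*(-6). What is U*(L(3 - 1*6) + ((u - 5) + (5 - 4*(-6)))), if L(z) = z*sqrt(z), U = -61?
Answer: -1464 + 183*I*sqrt(3) ≈ -1464.0 + 316.97*I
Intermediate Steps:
L(z) = z**(3/2)
u = 0 (u = -0*(-6) = -7*0 = 0)
U*(L(3 - 1*6) + ((u - 5) + (5 - 4*(-6)))) = -61*((3 - 1*6)**(3/2) + ((0 - 5) + (5 - 4*(-6)))) = -61*((3 - 6)**(3/2) + (-5 + (5 - 1*(-24)))) = -61*((-3)**(3/2) + (-5 + (5 + 24))) = -61*(-3*I*sqrt(3) + (-5 + 29)) = -61*(-3*I*sqrt(3) + 24) = -61*(24 - 3*I*sqrt(3)) = -1464 + 183*I*sqrt(3)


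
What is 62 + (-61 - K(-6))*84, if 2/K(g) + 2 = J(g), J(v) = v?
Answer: -5041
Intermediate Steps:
K(g) = 2/(-2 + g)
62 + (-61 - K(-6))*84 = 62 + (-61 - 2/(-2 - 6))*84 = 62 + (-61 - 2/(-8))*84 = 62 + (-61 - 2*(-1)/8)*84 = 62 + (-61 - 1*(-¼))*84 = 62 + (-61 + ¼)*84 = 62 - 243/4*84 = 62 - 5103 = -5041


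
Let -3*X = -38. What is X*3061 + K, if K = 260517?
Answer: 897869/3 ≈ 2.9929e+5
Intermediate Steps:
X = 38/3 (X = -⅓*(-38) = 38/3 ≈ 12.667)
X*3061 + K = (38/3)*3061 + 260517 = 116318/3 + 260517 = 897869/3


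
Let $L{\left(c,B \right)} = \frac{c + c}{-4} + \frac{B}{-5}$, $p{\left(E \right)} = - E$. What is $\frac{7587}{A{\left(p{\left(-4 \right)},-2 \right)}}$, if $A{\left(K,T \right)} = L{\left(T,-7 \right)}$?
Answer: $\frac{12645}{4} \approx 3161.3$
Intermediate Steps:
$L{\left(c,B \right)} = - \frac{c}{2} - \frac{B}{5}$ ($L{\left(c,B \right)} = 2 c \left(- \frac{1}{4}\right) + B \left(- \frac{1}{5}\right) = - \frac{c}{2} - \frac{B}{5}$)
$A{\left(K,T \right)} = \frac{7}{5} - \frac{T}{2}$ ($A{\left(K,T \right)} = - \frac{T}{2} - - \frac{7}{5} = - \frac{T}{2} + \frac{7}{5} = \frac{7}{5} - \frac{T}{2}$)
$\frac{7587}{A{\left(p{\left(-4 \right)},-2 \right)}} = \frac{7587}{\frac{7}{5} - -1} = \frac{7587}{\frac{7}{5} + 1} = \frac{7587}{\frac{12}{5}} = 7587 \cdot \frac{5}{12} = \frac{12645}{4}$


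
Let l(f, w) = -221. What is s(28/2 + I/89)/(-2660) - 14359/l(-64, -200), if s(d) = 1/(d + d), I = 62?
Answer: 99917943371/1537841760 ≈ 64.973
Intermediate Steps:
s(d) = 1/(2*d)
s(28/2 + I/89)/(-2660) - 14359/l(-64, -200) = (1/(2*(28/2 + 62/89)))/(-2660) - 14359/(-221) = (1/(2*(28*(1/2) + 62*(1/89))))*(-1/2660) - 14359*(-1/221) = (1/(2*(14 + 62/89)))*(-1/2660) + 14359/221 = (1/(2*(1308/89)))*(-1/2660) + 14359/221 = ((1/2)*(89/1308))*(-1/2660) + 14359/221 = (89/2616)*(-1/2660) + 14359/221 = -89/6958560 + 14359/221 = 99917943371/1537841760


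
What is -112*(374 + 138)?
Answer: -57344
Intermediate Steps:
-112*(374 + 138) = -112*512 = -57344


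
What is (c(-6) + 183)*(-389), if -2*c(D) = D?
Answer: -72354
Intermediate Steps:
c(D) = -D/2
(c(-6) + 183)*(-389) = (-½*(-6) + 183)*(-389) = (3 + 183)*(-389) = 186*(-389) = -72354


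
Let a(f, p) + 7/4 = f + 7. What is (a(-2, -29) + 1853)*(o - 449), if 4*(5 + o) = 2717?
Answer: 6689925/16 ≈ 4.1812e+5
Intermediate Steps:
o = 2697/4 (o = -5 + (1/4)*2717 = -5 + 2717/4 = 2697/4 ≈ 674.25)
a(f, p) = 21/4 + f (a(f, p) = -7/4 + (f + 7) = -7/4 + (7 + f) = 21/4 + f)
(a(-2, -29) + 1853)*(o - 449) = ((21/4 - 2) + 1853)*(2697/4 - 449) = (13/4 + 1853)*(901/4) = (7425/4)*(901/4) = 6689925/16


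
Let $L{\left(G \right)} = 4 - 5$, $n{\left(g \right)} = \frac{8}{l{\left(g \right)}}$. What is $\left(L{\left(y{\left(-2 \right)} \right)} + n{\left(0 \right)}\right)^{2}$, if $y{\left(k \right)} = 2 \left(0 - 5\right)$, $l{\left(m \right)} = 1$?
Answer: $49$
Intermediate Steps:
$y{\left(k \right)} = -10$ ($y{\left(k \right)} = 2 \left(0 - 5\right) = 2 \left(-5\right) = -10$)
$n{\left(g \right)} = 8$ ($n{\left(g \right)} = \frac{8}{1} = 8 \cdot 1 = 8$)
$L{\left(G \right)} = -1$
$\left(L{\left(y{\left(-2 \right)} \right)} + n{\left(0 \right)}\right)^{2} = \left(-1 + 8\right)^{2} = 7^{2} = 49$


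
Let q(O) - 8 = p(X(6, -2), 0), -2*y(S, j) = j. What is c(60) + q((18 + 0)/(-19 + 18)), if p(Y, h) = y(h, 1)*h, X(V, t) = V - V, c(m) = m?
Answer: 68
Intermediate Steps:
y(S, j) = -j/2
X(V, t) = 0
p(Y, h) = -h/2 (p(Y, h) = (-½*1)*h = -h/2)
q(O) = 8 (q(O) = 8 - ½*0 = 8 + 0 = 8)
c(60) + q((18 + 0)/(-19 + 18)) = 60 + 8 = 68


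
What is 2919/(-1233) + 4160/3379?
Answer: -1578007/1388769 ≈ -1.1363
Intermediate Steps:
2919/(-1233) + 4160/3379 = 2919*(-1/1233) + 4160*(1/3379) = -973/411 + 4160/3379 = -1578007/1388769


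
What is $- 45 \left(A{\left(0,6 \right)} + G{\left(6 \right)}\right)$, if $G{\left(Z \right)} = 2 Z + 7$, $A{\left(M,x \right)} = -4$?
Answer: $-675$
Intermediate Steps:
$G{\left(Z \right)} = 7 + 2 Z$
$- 45 \left(A{\left(0,6 \right)} + G{\left(6 \right)}\right) = - 45 \left(-4 + \left(7 + 2 \cdot 6\right)\right) = - 45 \left(-4 + \left(7 + 12\right)\right) = - 45 \left(-4 + 19\right) = \left(-45\right) 15 = -675$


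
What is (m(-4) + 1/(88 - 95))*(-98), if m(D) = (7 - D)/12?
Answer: -455/6 ≈ -75.833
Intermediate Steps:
m(D) = 7/12 - D/12 (m(D) = (7 - D)*(1/12) = 7/12 - D/12)
(m(-4) + 1/(88 - 95))*(-98) = ((7/12 - 1/12*(-4)) + 1/(88 - 95))*(-98) = ((7/12 + 1/3) + 1/(-7))*(-98) = (11/12 - 1/7)*(-98) = (65/84)*(-98) = -455/6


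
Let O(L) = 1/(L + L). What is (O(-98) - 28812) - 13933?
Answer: -8378021/196 ≈ -42745.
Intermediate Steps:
O(L) = 1/(2*L)
(O(-98) - 28812) - 13933 = ((½)/(-98) - 28812) - 13933 = ((½)*(-1/98) - 28812) - 13933 = (-1/196 - 28812) - 13933 = -5647153/196 - 13933 = -8378021/196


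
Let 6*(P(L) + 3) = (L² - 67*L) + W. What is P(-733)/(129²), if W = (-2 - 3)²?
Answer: 195469/33282 ≈ 5.8731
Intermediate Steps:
W = 25 (W = (-5)² = 25)
P(L) = 7/6 - 67*L/6 + L²/6 (P(L) = -3 + ((L² - 67*L) + 25)/6 = -3 + (25 + L² - 67*L)/6 = -3 + (25/6 - 67*L/6 + L²/6) = 7/6 - 67*L/6 + L²/6)
P(-733)/(129²) = (7/6 - 67/6*(-733) + (⅙)*(-733)²)/(129²) = (7/6 + 49111/6 + (⅙)*537289)/16641 = (7/6 + 49111/6 + 537289/6)*(1/16641) = (195469/2)*(1/16641) = 195469/33282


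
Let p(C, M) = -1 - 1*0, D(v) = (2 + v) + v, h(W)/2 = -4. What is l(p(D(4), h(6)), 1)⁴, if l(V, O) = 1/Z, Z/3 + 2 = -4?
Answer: 1/104976 ≈ 9.5260e-6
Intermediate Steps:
h(W) = -8 (h(W) = 2*(-4) = -8)
D(v) = 2 + 2*v
Z = -18 (Z = -6 + 3*(-4) = -6 - 12 = -18)
p(C, M) = -1 (p(C, M) = -1 + 0 = -1)
l(V, O) = -1/18 (l(V, O) = 1/(-18) = -1/18)
l(p(D(4), h(6)), 1)⁴ = (-1/18)⁴ = 1/104976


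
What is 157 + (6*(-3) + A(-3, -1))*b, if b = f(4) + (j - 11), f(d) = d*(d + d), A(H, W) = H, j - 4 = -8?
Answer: -200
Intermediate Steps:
j = -4 (j = 4 - 8 = -4)
f(d) = 2*d² (f(d) = d*(2*d) = 2*d²)
b = 17 (b = 2*4² + (-4 - 11) = 2*16 - 15 = 32 - 15 = 17)
157 + (6*(-3) + A(-3, -1))*b = 157 + (6*(-3) - 3)*17 = 157 + (-18 - 3)*17 = 157 - 21*17 = 157 - 357 = -200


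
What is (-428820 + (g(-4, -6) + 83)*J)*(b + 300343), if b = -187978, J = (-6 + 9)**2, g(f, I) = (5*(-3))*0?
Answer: -48100422645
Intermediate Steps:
g(f, I) = 0 (g(f, I) = -15*0 = 0)
J = 9 (J = 3**2 = 9)
(-428820 + (g(-4, -6) + 83)*J)*(b + 300343) = (-428820 + (0 + 83)*9)*(-187978 + 300343) = (-428820 + 83*9)*112365 = (-428820 + 747)*112365 = -428073*112365 = -48100422645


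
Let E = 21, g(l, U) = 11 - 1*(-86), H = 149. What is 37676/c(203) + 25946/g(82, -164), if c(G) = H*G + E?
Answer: 197247025/733999 ≈ 268.73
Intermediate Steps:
g(l, U) = 97 (g(l, U) = 11 + 86 = 97)
c(G) = 21 + 149*G (c(G) = 149*G + 21 = 21 + 149*G)
37676/c(203) + 25946/g(82, -164) = 37676/(21 + 149*203) + 25946/97 = 37676/(21 + 30247) + 25946*(1/97) = 37676/30268 + 25946/97 = 37676*(1/30268) + 25946/97 = 9419/7567 + 25946/97 = 197247025/733999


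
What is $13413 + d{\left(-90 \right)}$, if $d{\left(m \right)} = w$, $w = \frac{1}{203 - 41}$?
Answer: $\frac{2172907}{162} \approx 13413.0$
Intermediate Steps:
$w = \frac{1}{162} \approx 0.0061728$
$d{\left(m \right)} = \frac{1}{162}$
$13413 + d{\left(-90 \right)} = 13413 + \frac{1}{162} = \frac{2172907}{162}$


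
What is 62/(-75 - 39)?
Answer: -31/57 ≈ -0.54386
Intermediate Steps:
62/(-75 - 39) = 62/(-114) = -1/114*62 = -31/57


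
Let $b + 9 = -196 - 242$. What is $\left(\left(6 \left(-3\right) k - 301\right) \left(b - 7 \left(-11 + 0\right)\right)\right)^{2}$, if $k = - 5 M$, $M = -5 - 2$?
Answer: $118659580900$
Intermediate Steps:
$M = -7$
$b = -447$ ($b = -9 - 438 = -447$)
$k = 35$ ($k = \left(-5\right) \left(-7\right) = 35$)
$\left(\left(6 \left(-3\right) k - 301\right) \left(b - 7 \left(-11 + 0\right)\right)\right)^{2} = \left(\left(6 \left(-3\right) 35 - 301\right) \left(-447 - 7 \left(-11 + 0\right)\right)\right)^{2} = \left(\left(\left(-18\right) 35 - 301\right) \left(-447 - -77\right)\right)^{2} = \left(\left(-630 - 301\right) \left(-447 + 77\right)\right)^{2} = \left(\left(-931\right) \left(-370\right)\right)^{2} = 344470^{2} = 118659580900$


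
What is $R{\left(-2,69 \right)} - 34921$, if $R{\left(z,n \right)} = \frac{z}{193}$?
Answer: $- \frac{6739755}{193} \approx -34921.0$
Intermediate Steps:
$R{\left(z,n \right)} = \frac{z}{193}$ ($R{\left(z,n \right)} = z \frac{1}{193} = \frac{z}{193}$)
$R{\left(-2,69 \right)} - 34921 = \frac{1}{193} \left(-2\right) - 34921 = - \frac{2}{193} - 34921 = - \frac{6739755}{193}$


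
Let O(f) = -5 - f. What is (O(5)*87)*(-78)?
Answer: 67860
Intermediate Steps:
(O(5)*87)*(-78) = ((-5 - 1*5)*87)*(-78) = ((-5 - 5)*87)*(-78) = -10*87*(-78) = -870*(-78) = 67860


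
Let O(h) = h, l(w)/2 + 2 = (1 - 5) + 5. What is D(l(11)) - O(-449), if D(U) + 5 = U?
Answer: 442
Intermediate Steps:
l(w) = -2 (l(w) = -4 + 2*((1 - 5) + 5) = -4 + 2*(-4 + 5) = -4 + 2*1 = -4 + 2 = -2)
D(U) = -5 + U
D(l(11)) - O(-449) = (-5 - 2) - 1*(-449) = -7 + 449 = 442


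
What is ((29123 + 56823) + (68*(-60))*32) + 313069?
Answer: 268455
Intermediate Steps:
((29123 + 56823) + (68*(-60))*32) + 313069 = (85946 - 4080*32) + 313069 = (85946 - 130560) + 313069 = -44614 + 313069 = 268455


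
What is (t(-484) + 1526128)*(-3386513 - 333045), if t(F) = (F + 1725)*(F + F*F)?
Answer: -1084761405966440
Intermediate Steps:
t(F) = (1725 + F)*(F + F**2)
(t(-484) + 1526128)*(-3386513 - 333045) = (-484*(1725 + (-484)**2 + 1726*(-484)) + 1526128)*(-3386513 - 333045) = (-484*(1725 + 234256 - 835384) + 1526128)*(-3719558) = (-484*(-599403) + 1526128)*(-3719558) = (290111052 + 1526128)*(-3719558) = 291637180*(-3719558) = -1084761405966440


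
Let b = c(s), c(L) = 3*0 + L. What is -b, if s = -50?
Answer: 50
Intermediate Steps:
c(L) = L (c(L) = 0 + L = L)
b = -50
-b = -1*(-50) = 50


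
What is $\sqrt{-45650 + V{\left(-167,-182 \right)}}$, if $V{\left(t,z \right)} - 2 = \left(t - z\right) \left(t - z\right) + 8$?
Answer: $i \sqrt{45415} \approx 213.11 i$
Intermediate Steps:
$V{\left(t,z \right)} = 10 + \left(t - z\right)^{2}$ ($V{\left(t,z \right)} = 2 + \left(\left(t - z\right) \left(t - z\right) + 8\right) = 2 + \left(\left(t - z\right)^{2} + 8\right) = 2 + \left(8 + \left(t - z\right)^{2}\right) = 10 + \left(t - z\right)^{2}$)
$\sqrt{-45650 + V{\left(-167,-182 \right)}} = \sqrt{-45650 + \left(10 + \left(-167 - -182\right)^{2}\right)} = \sqrt{-45650 + \left(10 + \left(-167 + 182\right)^{2}\right)} = \sqrt{-45650 + \left(10 + 15^{2}\right)} = \sqrt{-45650 + \left(10 + 225\right)} = \sqrt{-45650 + 235} = \sqrt{-45415} = i \sqrt{45415}$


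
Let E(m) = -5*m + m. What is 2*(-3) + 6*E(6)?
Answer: -150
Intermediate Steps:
E(m) = -4*m
2*(-3) + 6*E(6) = 2*(-3) + 6*(-4*6) = -6 + 6*(-24) = -6 - 144 = -150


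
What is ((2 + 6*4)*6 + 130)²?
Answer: 81796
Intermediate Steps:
((2 + 6*4)*6 + 130)² = ((2 + 24)*6 + 130)² = (26*6 + 130)² = (156 + 130)² = 286² = 81796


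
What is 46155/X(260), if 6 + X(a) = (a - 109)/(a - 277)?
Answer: -784635/253 ≈ -3101.3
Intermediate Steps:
X(a) = -6 + (-109 + a)/(-277 + a) (X(a) = -6 + (a - 109)/(a - 277) = -6 + (-109 + a)/(-277 + a))
46155/X(260) = 46155/(((1553 - 5*260)/(-277 + 260))) = 46155/(((1553 - 1300)/(-17))) = 46155/((-1/17*253)) = 46155/(-253/17) = 46155*(-17/253) = -784635/253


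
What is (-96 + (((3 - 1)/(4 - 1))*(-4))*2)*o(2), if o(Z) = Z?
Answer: -608/3 ≈ -202.67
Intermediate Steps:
(-96 + (((3 - 1)/(4 - 1))*(-4))*2)*o(2) = (-96 + (((3 - 1)/(4 - 1))*(-4))*2)*2 = (-96 + ((2/3)*(-4))*2)*2 = (-96 - 8/3*2)*2 = (-96 - 16/3)*2 = -304/3*2 = -608/3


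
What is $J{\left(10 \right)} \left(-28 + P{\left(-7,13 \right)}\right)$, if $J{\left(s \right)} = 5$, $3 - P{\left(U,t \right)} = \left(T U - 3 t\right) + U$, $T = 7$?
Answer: $350$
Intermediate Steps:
$P{\left(U,t \right)} = 3 - 8 U + 3 t$ ($P{\left(U,t \right)} = 3 - \left(\left(7 U - 3 t\right) + U\right) = 3 - \left(\left(- 3 t + 7 U\right) + U\right) = 3 - \left(- 3 t + 8 U\right) = 3 - 8 U + 3 t$)
$J{\left(10 \right)} \left(-28 + P{\left(-7,13 \right)}\right) = 5 \left(-28 + \left(3 - -56 + 3 \cdot 13\right)\right) = 5 \left(-28 + \left(3 + 56 + 39\right)\right) = 5 \left(-28 + 98\right) = 5 \cdot 70 = 350$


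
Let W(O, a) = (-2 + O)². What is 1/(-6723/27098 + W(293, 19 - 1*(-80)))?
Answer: 27098/2294679015 ≈ 1.1809e-5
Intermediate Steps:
1/(-6723/27098 + W(293, 19 - 1*(-80))) = 1/(-6723/27098 + (-2 + 293)²) = 1/(-6723*1/27098 + 291²) = 1/(-6723/27098 + 84681) = 1/(2294679015/27098) = 27098/2294679015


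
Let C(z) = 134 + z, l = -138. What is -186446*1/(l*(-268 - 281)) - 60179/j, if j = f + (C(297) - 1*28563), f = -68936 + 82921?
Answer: 137259274/76557501 ≈ 1.7929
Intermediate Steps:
f = 13985
j = -14147 (j = 13985 + ((134 + 297) - 1*28563) = 13985 + (431 - 28563) = 13985 - 28132 = -14147)
-186446*1/(l*(-268 - 281)) - 60179/j = -186446*(-1/(138*(-268 - 281))) - 60179/(-14147) = -186446/((-549*(-138))) - 60179*(-1/14147) = -186446/75762 + 8597/2021 = -186446*1/75762 + 8597/2021 = -93223/37881 + 8597/2021 = 137259274/76557501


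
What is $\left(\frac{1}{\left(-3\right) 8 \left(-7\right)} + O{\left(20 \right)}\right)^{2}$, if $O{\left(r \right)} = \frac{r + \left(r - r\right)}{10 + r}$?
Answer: $\frac{12769}{28224} \approx 0.45242$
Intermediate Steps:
$O{\left(r \right)} = \frac{r}{10 + r}$ ($O{\left(r \right)} = \frac{r + 0}{10 + r} = \frac{r}{10 + r}$)
$\left(\frac{1}{\left(-3\right) 8 \left(-7\right)} + O{\left(20 \right)}\right)^{2} = \left(\frac{1}{\left(-3\right) 8 \left(-7\right)} + \frac{20}{10 + 20}\right)^{2} = \left(\frac{1}{\left(-24\right) \left(-7\right)} + \frac{20}{30}\right)^{2} = \left(\frac{1}{168} + 20 \cdot \frac{1}{30}\right)^{2} = \left(\frac{1}{168} + \frac{2}{3}\right)^{2} = \left(\frac{113}{168}\right)^{2} = \frac{12769}{28224}$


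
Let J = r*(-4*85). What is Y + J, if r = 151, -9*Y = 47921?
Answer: -509981/9 ≈ -56665.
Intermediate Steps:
Y = -47921/9 (Y = -1/9*47921 = -47921/9 ≈ -5324.6)
J = -51340 (J = 151*(-4*85) = 151*(-340) = -51340)
Y + J = -47921/9 - 51340 = -509981/9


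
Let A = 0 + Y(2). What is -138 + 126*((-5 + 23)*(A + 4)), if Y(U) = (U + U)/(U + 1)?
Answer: 11958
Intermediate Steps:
Y(U) = 2*U/(1 + U) (Y(U) = (2*U)/(1 + U) = 2*U/(1 + U))
A = 4/3 (A = 0 + 2*2/(1 + 2) = 0 + 2*2/3 = 0 + 2*2*(⅓) = 0 + 4/3 = 4/3 ≈ 1.3333)
-138 + 126*((-5 + 23)*(A + 4)) = -138 + 126*((-5 + 23)*(4/3 + 4)) = -138 + 126*(18*(16/3)) = -138 + 126*96 = -138 + 12096 = 11958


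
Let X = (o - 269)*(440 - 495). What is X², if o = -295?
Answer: 962240400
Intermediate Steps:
X = 31020 (X = (-295 - 269)*(440 - 495) = -564*(-55) = 31020)
X² = 31020² = 962240400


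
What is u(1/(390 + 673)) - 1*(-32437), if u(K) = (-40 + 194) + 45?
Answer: 32636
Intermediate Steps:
u(K) = 199 (u(K) = 154 + 45 = 199)
u(1/(390 + 673)) - 1*(-32437) = 199 - 1*(-32437) = 199 + 32437 = 32636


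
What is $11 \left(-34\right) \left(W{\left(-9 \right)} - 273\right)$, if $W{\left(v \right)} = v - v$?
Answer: $102102$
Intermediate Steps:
$W{\left(v \right)} = 0$
$11 \left(-34\right) \left(W{\left(-9 \right)} - 273\right) = 11 \left(-34\right) \left(0 - 273\right) = \left(-374\right) \left(-273\right) = 102102$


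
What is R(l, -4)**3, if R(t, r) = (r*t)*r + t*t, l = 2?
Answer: 46656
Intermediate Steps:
R(t, r) = t**2 + t*r**2 (R(t, r) = t*r**2 + t**2 = t**2 + t*r**2)
R(l, -4)**3 = (2*(2 + (-4)**2))**3 = (2*(2 + 16))**3 = (2*18)**3 = 36**3 = 46656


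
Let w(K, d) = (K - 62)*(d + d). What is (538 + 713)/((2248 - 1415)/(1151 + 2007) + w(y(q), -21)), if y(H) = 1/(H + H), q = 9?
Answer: 11851974/24650689 ≈ 0.48080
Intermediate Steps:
y(H) = 1/(2*H)
w(K, d) = 2*d*(-62 + K) (w(K, d) = (-62 + K)*(2*d) = 2*d*(-62 + K))
(538 + 713)/((2248 - 1415)/(1151 + 2007) + w(y(q), -21)) = (538 + 713)/((2248 - 1415)/(1151 + 2007) + 2*(-21)*(-62 + (½)/9)) = 1251/(833/3158 + 2*(-21)*(-62 + (½)*(⅑))) = 1251/(833*(1/3158) + 2*(-21)*(-62 + 1/18)) = 1251/(833/3158 + 2*(-21)*(-1115/18)) = 1251/(833/3158 + 7805/3) = 1251/(24650689/9474) = 1251*(9474/24650689) = 11851974/24650689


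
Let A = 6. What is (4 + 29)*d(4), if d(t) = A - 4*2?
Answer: -66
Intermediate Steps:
d(t) = -2 (d(t) = 6 - 4*2 = 6 - 8 = -2)
(4 + 29)*d(4) = (4 + 29)*(-2) = 33*(-2) = -66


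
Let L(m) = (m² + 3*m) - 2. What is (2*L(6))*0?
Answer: 0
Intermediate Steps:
L(m) = -2 + m² + 3*m
(2*L(6))*0 = (2*(-2 + 6² + 3*6))*0 = (2*(-2 + 36 + 18))*0 = (2*52)*0 = 104*0 = 0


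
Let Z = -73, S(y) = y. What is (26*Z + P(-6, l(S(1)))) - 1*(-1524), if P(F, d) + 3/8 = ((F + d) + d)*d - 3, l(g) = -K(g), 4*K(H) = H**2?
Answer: -1503/4 ≈ -375.75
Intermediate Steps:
K(H) = H**2/4
l(g) = -g**2/4
P(F, d) = -27/8 + d*(F + 2*d) (P(F, d) = -3/8 + (((F + d) + d)*d - 3) = -3/8 + ((F + 2*d)*d - 3) = -3/8 + (d*(F + 2*d) - 3) = -3/8 + (-3 + d*(F + 2*d)) = -27/8 + d*(F + 2*d))
(26*Z + P(-6, l(S(1)))) - 1*(-1524) = (26*(-73) + (-27/8 + 2*(-1/4*1**2)**2 - (-3)*1**2/2)) - 1*(-1524) = (-1898 + (-27/8 + 2*(-1/4*1)**2 - (-3)/2)) + 1524 = (-1898 + (-27/8 + 2*(-1/4)**2 - 6*(-1/4))) + 1524 = (-1898 + (-27/8 + 2*(1/16) + 3/2)) + 1524 = (-1898 + (-27/8 + 1/8 + 3/2)) + 1524 = (-1898 - 7/4) + 1524 = -7599/4 + 1524 = -1503/4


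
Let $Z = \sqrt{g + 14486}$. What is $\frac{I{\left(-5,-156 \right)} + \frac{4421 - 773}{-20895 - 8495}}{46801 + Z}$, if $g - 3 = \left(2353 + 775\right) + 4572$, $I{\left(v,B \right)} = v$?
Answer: $- \frac{3524068499}{32186626199340} + \frac{75299 \sqrt{22189}}{32186626199340} \approx -0.00010914$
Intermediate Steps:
$g = 7703$ ($g = 3 + \left(\left(2353 + 775\right) + 4572\right) = 3 + \left(3128 + 4572\right) = 3 + 7700 = 7703$)
$Z = \sqrt{22189}$ ($Z = \sqrt{7703 + 14486} = \sqrt{22189} \approx 148.96$)
$\frac{I{\left(-5,-156 \right)} + \frac{4421 - 773}{-20895 - 8495}}{46801 + Z} = \frac{-5 + \frac{4421 - 773}{-20895 - 8495}}{46801 + \sqrt{22189}} = \frac{-5 + \frac{3648}{-29390}}{46801 + \sqrt{22189}} = \frac{-5 + 3648 \left(- \frac{1}{29390}\right)}{46801 + \sqrt{22189}} = \frac{-5 - \frac{1824}{14695}}{46801 + \sqrt{22189}} = - \frac{75299}{14695 \left(46801 + \sqrt{22189}\right)}$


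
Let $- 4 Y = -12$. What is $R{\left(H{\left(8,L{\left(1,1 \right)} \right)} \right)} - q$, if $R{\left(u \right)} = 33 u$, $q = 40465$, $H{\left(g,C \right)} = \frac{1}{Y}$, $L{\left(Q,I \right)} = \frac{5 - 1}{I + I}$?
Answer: $-40454$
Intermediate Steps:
$Y = 3$ ($Y = \left(- \frac{1}{4}\right) \left(-12\right) = 3$)
$L{\left(Q,I \right)} = \frac{2}{I}$ ($L{\left(Q,I \right)} = \frac{4}{2 I} = 4 \frac{1}{2 I} = \frac{2}{I}$)
$H{\left(g,C \right)} = \frac{1}{3}$
$R{\left(H{\left(8,L{\left(1,1 \right)} \right)} \right)} - q = 33 \cdot \frac{1}{3} - 40465 = 11 - 40465 = -40454$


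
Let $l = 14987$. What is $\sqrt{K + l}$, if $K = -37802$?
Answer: $39 i \sqrt{15} \approx 151.05 i$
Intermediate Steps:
$\sqrt{K + l} = \sqrt{-37802 + 14987} = \sqrt{-22815} = 39 i \sqrt{15}$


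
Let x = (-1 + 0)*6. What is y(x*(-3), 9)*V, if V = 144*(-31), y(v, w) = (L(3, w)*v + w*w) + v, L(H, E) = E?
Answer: -1165104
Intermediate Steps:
x = -6 (x = -1*6 = -6)
y(v, w) = v + w² + v*w (y(v, w) = (w*v + w*w) + v = (v*w + w²) + v = (w² + v*w) + v = v + w² + v*w)
V = -4464
y(x*(-3), 9)*V = (-6*(-3) + 9² - 6*(-3)*9)*(-4464) = (18 + 81 + 18*9)*(-4464) = (18 + 81 + 162)*(-4464) = 261*(-4464) = -1165104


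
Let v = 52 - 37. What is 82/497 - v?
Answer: -7373/497 ≈ -14.835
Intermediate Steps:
v = 15
82/497 - v = 82/497 - 1*15 = 82*(1/497) - 15 = 82/497 - 15 = -7373/497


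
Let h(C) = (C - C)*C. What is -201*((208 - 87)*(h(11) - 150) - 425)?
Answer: 3733575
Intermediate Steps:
h(C) = 0 (h(C) = 0*C = 0)
-201*((208 - 87)*(h(11) - 150) - 425) = -201*((208 - 87)*(0 - 150) - 425) = -201*(121*(-150) - 425) = -201*(-18150 - 425) = -201*(-18575) = 3733575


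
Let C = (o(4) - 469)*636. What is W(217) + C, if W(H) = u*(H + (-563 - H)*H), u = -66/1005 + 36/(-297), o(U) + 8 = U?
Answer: -2976410702/11055 ≈ -2.6924e+5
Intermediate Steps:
o(U) = -8 + U
u = -2066/11055 (u = -66*1/1005 + 36*(-1/297) = -22/335 - 4/33 = -2066/11055 ≈ -0.18688)
W(H) = -2066*H/11055 - 2066*H*(-563 - H)/11055 (W(H) = -2066*(H + (-563 - H)*H)/11055 = -2066*(H + H*(-563 - H))/11055 = -2066*H/11055 - 2066*H*(-563 - H)/11055)
C = -300828 (C = ((-8 + 4) - 469)*636 = (-4 - 469)*636 = -473*636 = -300828)
W(217) + C = (2066/11055)*217*(562 + 217) - 300828 = (2066/11055)*217*779 - 300828 = 349242838/11055 - 300828 = -2976410702/11055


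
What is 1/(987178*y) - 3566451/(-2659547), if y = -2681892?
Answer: 230297465192699669/171735692614596792 ≈ 1.3410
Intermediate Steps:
1/(987178*y) - 3566451/(-2659547) = 1/(987178*(-2681892)) - 3566451/(-2659547) = (1/987178)*(-1/2681892) - 3566451*(-1/2659547) = -1/2647504780776 + 3566451/2659547 = 230297465192699669/171735692614596792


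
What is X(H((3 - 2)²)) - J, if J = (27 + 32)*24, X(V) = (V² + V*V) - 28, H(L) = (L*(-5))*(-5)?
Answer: -194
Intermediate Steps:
H(L) = 25*L (H(L) = -5*L*(-5) = 25*L)
X(V) = -28 + 2*V² (X(V) = (V² + V²) - 28 = 2*V² - 28 = -28 + 2*V²)
J = 1416 (J = 59*24 = 1416)
X(H((3 - 2)²)) - J = (-28 + 2*(25*(3 - 2)²)²) - 1*1416 = (-28 + 2*(25*1²)²) - 1416 = (-28 + 2*(25*1)²) - 1416 = (-28 + 2*25²) - 1416 = (-28 + 2*625) - 1416 = (-28 + 1250) - 1416 = 1222 - 1416 = -194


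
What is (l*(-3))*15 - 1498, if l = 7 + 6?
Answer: -2083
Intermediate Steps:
l = 13
(l*(-3))*15 - 1498 = (13*(-3))*15 - 1498 = -39*15 - 1498 = -585 - 1498 = -2083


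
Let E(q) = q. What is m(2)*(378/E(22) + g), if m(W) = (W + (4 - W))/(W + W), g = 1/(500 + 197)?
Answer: 131744/7667 ≈ 17.183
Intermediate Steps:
g = 1/697 ≈ 0.0014347
m(W) = 2/W (m(W) = 4/((2*W)) = 4*(1/(2*W)) = 2/W)
m(2)*(378/E(22) + g) = (2/2)*(378/22 + 1/697) = (2*(½))*(378*(1/22) + 1/697) = 1*(189/11 + 1/697) = 1*(131744/7667) = 131744/7667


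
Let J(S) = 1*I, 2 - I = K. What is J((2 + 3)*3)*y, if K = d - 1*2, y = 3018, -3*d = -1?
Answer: 11066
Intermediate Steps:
d = 1/3 (d = -1/3*(-1) = 1/3 ≈ 0.33333)
K = -5/3 (K = 1/3 - 1*2 = 1/3 - 2 = -5/3 ≈ -1.6667)
I = 11/3 (I = 2 - 1*(-5/3) = 2 + 5/3 = 11/3 ≈ 3.6667)
J(S) = 11/3 (J(S) = 1*(11/3) = 11/3)
J((2 + 3)*3)*y = (11/3)*3018 = 11066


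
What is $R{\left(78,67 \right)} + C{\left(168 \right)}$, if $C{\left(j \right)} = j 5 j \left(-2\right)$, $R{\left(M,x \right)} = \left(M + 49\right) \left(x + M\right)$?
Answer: $-263825$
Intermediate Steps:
$R{\left(M,x \right)} = \left(49 + M\right) \left(M + x\right)$
$C{\left(j \right)} = - 10 j^{2}$ ($C{\left(j \right)} = 5 j j \left(-2\right) = 5 j^{2} \left(-2\right) = - 10 j^{2}$)
$R{\left(78,67 \right)} + C{\left(168 \right)} = \left(78^{2} + 49 \cdot 78 + 49 \cdot 67 + 78 \cdot 67\right) - 10 \cdot 168^{2} = \left(6084 + 3822 + 3283 + 5226\right) - 282240 = 18415 - 282240 = -263825$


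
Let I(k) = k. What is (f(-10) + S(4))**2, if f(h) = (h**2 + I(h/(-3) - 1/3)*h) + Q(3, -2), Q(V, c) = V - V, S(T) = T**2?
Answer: 7396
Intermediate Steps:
Q(V, c) = 0
f(h) = h**2 + h*(-1/3 - h/3) (f(h) = (h**2 + (h/(-3) - 1/3)*h) + 0 = (h**2 + (h*(-1/3) - 1*1/3)*h) + 0 = (h**2 + (-h/3 - 1/3)*h) + 0 = (h**2 + (-1/3 - h/3)*h) + 0 = (h**2 + h*(-1/3 - h/3)) + 0 = h**2 + h*(-1/3 - h/3))
(f(-10) + S(4))**2 = ((1/3)*(-10)*(-1 + 2*(-10)) + 4**2)**2 = ((1/3)*(-10)*(-1 - 20) + 16)**2 = ((1/3)*(-10)*(-21) + 16)**2 = (70 + 16)**2 = 86**2 = 7396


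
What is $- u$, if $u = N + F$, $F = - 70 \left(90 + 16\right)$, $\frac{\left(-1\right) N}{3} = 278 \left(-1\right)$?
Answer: $6586$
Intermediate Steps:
$N = 834$ ($N = - 3 \cdot 278 \left(-1\right) = \left(-3\right) \left(-278\right) = 834$)
$F = -7420$ ($F = \left(-70\right) 106 = -7420$)
$u = -6586$ ($u = 834 - 7420 = -6586$)
$- u = \left(-1\right) \left(-6586\right) = 6586$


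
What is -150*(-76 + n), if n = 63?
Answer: 1950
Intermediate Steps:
-150*(-76 + n) = -150*(-76 + 63) = -150*(-13) = 1950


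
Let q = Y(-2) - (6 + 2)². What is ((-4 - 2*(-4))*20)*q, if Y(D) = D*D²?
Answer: -5760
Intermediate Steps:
Y(D) = D³
q = -72 (q = (-2)³ - (6 + 2)² = -8 - 1*8² = -8 - 1*64 = -8 - 64 = -72)
((-4 - 2*(-4))*20)*q = ((-4 - 2*(-4))*20)*(-72) = ((-4 + 8)*20)*(-72) = (4*20)*(-72) = 80*(-72) = -5760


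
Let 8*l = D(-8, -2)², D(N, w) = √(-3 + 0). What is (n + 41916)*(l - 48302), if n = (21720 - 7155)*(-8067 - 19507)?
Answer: 77587794668043/4 ≈ 1.9397e+13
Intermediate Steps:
D(N, w) = I*√3 (D(N, w) = √(-3) = I*√3)
n = -401615310 (n = 14565*(-27574) = -401615310)
l = -3/8 (l = (I*√3)²/8 = (⅛)*(-3) = -3/8 ≈ -0.37500)
(n + 41916)*(l - 48302) = (-401615310 + 41916)*(-3/8 - 48302) = -401573394*(-386419/8) = 77587794668043/4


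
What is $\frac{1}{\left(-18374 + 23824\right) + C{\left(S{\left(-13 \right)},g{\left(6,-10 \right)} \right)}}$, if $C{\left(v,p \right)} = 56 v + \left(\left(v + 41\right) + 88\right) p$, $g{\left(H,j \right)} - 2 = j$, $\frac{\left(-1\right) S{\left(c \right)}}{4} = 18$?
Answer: $\frac{1}{962} \approx 0.0010395$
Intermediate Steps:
$S{\left(c \right)} = -72$ ($S{\left(c \right)} = \left(-4\right) 18 = -72$)
$g{\left(H,j \right)} = 2 + j$
$C{\left(v,p \right)} = 56 v + p \left(129 + v\right)$ ($C{\left(v,p \right)} = 56 v + \left(\left(41 + v\right) + 88\right) p = 56 v + \left(129 + v\right) p = 56 v + p \left(129 + v\right)$)
$\frac{1}{\left(-18374 + 23824\right) + C{\left(S{\left(-13 \right)},g{\left(6,-10 \right)} \right)}} = \frac{1}{\left(-18374 + 23824\right) + \left(56 \left(-72\right) + 129 \left(2 - 10\right) + \left(2 - 10\right) \left(-72\right)\right)} = \frac{1}{5450 - 4488} = \frac{1}{962}$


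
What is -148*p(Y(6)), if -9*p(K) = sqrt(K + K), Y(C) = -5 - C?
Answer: 148*I*sqrt(22)/9 ≈ 77.131*I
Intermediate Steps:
p(K) = -sqrt(2)*sqrt(K)/9 (p(K) = -sqrt(K + K)/9 = -sqrt(2)*sqrt(K)/9)
-148*p(Y(6)) = -(-148)*sqrt(2)*sqrt(-5 - 1*6)/9 = -(-148)*sqrt(2)*sqrt(-5 - 6)/9 = -(-148)*sqrt(2)*sqrt(-11)/9 = -(-148)*sqrt(2)*I*sqrt(11)/9 = -(-148)*I*sqrt(22)/9 = 148*I*sqrt(22)/9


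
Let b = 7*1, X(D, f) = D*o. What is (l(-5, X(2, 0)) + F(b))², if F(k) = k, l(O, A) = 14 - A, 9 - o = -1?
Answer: 1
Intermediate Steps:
o = 10 (o = 9 - 1*(-1) = 9 + 1 = 10)
X(D, f) = 10*D (X(D, f) = D*10 = 10*D)
b = 7
(l(-5, X(2, 0)) + F(b))² = ((14 - 10*2) + 7)² = ((14 - 1*20) + 7)² = ((14 - 20) + 7)² = (-6 + 7)² = 1² = 1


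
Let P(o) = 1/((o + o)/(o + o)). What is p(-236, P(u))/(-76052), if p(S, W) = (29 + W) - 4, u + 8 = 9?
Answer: -13/38026 ≈ -0.00034187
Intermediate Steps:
u = 1 (u = -8 + 9 = 1)
P(o) = 1 (P(o) = 1/((2*o)/((2*o))) = 1/((2*o)*(1/(2*o))) = 1/1 = 1)
p(S, W) = 25 + W
p(-236, P(u))/(-76052) = (25 + 1)/(-76052) = 26*(-1/76052) = -13/38026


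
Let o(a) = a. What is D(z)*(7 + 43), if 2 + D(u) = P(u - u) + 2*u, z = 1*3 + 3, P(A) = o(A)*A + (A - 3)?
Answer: 350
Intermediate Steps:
P(A) = -3 + A + A**2 (P(A) = A*A + (A - 3) = A**2 + (-3 + A) = -3 + A + A**2)
z = 6 (z = 3 + 3 = 6)
D(u) = -5 + 2*u (D(u) = -2 + ((-3 + (u - u) + (u - u)**2) + 2*u) = -2 + ((-3 + 0 + 0**2) + 2*u) = -2 + ((-3 + 0 + 0) + 2*u) = -2 + (-3 + 2*u) = -5 + 2*u)
D(z)*(7 + 43) = (-5 + 2*6)*(7 + 43) = (-5 + 12)*50 = 7*50 = 350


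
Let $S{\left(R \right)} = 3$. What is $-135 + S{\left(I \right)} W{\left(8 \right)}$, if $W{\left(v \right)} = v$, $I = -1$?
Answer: $-111$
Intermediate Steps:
$-135 + S{\left(I \right)} W{\left(8 \right)} = -135 + 3 \cdot 8 = -135 + 24 = -111$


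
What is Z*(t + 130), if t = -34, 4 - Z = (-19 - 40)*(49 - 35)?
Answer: 79680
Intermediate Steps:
Z = 830 (Z = 4 - (-19 - 40)*(49 - 35) = 4 - (-59)*14 = 4 - 1*(-826) = 4 + 826 = 830)
Z*(t + 130) = 830*(-34 + 130) = 830*96 = 79680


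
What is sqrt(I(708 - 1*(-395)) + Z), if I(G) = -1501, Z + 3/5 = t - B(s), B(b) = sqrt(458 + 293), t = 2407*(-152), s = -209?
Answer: sqrt(-9184140 - 25*sqrt(751))/5 ≈ 606.13*I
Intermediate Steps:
t = -365864
B(b) = sqrt(751)
Z = -1829323/5 - sqrt(751) (Z = -3/5 + (-365864 - sqrt(751)) = -1829323/5 - sqrt(751) ≈ -3.6589e+5)
sqrt(I(708 - 1*(-395)) + Z) = sqrt(-1501 + (-1829323/5 - sqrt(751))) = sqrt(-1836828/5 - sqrt(751))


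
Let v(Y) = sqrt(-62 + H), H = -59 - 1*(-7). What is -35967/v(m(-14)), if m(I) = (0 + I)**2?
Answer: 631*I*sqrt(114)/2 ≈ 3368.6*I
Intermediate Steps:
H = -52 (H = -59 + 7 = -52)
m(I) = I**2
v(Y) = I*sqrt(114) (v(Y) = sqrt(-62 - 52) = sqrt(-114) = I*sqrt(114))
-35967/v(m(-14)) = -35967*(-I*sqrt(114)/114) = -(-631)*I*sqrt(114)/2 = 631*I*sqrt(114)/2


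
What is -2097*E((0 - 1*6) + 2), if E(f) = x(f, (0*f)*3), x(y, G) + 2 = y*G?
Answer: 4194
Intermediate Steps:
x(y, G) = -2 + G*y (x(y, G) = -2 + y*G = -2 + G*y)
E(f) = -2 (E(f) = -2 + ((0*f)*3)*f = -2 + (0*3)*f = -2 + 0*f = -2 + 0 = -2)
-2097*E((0 - 1*6) + 2) = -2097*(-2) = 4194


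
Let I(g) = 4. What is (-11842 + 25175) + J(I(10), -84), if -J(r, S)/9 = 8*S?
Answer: 19381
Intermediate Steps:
J(r, S) = -72*S
(-11842 + 25175) + J(I(10), -84) = (-11842 + 25175) - 72*(-84) = 13333 + 6048 = 19381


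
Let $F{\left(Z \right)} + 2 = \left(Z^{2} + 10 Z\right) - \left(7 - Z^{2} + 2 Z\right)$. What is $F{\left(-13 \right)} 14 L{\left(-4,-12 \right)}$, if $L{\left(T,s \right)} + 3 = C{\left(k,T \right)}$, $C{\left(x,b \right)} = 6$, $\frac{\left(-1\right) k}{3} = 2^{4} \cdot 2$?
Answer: $9450$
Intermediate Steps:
$k = -96$ ($k = - 3 \cdot 2^{4} \cdot 2 = - 3 \cdot 16 \cdot 2 = \left(-3\right) 32 = -96$)
$L{\left(T,s \right)} = 3$ ($L{\left(T,s \right)} = -3 + 6 = 3$)
$F{\left(Z \right)} = -9 + 2 Z^{2} + 8 Z$ ($F{\left(Z \right)} = -2 - \left(7 - 8 Z - 2 Z^{2}\right) = -2 + \left(-7 + 2 Z^{2} + 8 Z\right) = -9 + 2 Z^{2} + 8 Z$)
$F{\left(-13 \right)} 14 L{\left(-4,-12 \right)} = \left(-9 + 2 \left(-13\right)^{2} + 8 \left(-13\right)\right) 14 \cdot 3 = \left(-9 + 2 \cdot 169 - 104\right) 14 \cdot 3 = \left(-9 + 338 - 104\right) 14 \cdot 3 = 225 \cdot 14 \cdot 3 = 3150 \cdot 3 = 9450$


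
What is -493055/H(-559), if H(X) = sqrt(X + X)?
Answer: 493055*I*sqrt(1118)/1118 ≈ 14746.0*I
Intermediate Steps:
H(X) = sqrt(2)*sqrt(X) (H(X) = sqrt(2*X) = sqrt(2)*sqrt(X))
-493055/H(-559) = -493055*(-I*sqrt(1118)/1118) = -(-493055)*I*sqrt(1118)/1118 = 493055*I*sqrt(1118)/1118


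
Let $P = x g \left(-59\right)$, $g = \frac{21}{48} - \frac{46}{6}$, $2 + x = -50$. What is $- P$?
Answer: $\frac{266149}{12} \approx 22179.0$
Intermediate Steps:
$x = -52$ ($x = -2 - 50 = -52$)
$g = - \frac{347}{48}$ ($g = 21 \cdot \frac{1}{48} - \frac{23}{3} = \frac{7}{16} - \frac{23}{3} = - \frac{347}{48} \approx -7.2292$)
$P = - \frac{266149}{12}$ ($P = \left(-52\right) \left(- \frac{347}{48}\right) \left(-59\right) = \frac{4511}{12} \left(-59\right) = - \frac{266149}{12} \approx -22179.0$)
$- P = \left(-1\right) \left(- \frac{266149}{12}\right) = \frac{266149}{12}$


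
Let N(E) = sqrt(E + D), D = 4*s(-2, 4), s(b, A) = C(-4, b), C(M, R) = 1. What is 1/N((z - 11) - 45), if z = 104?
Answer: sqrt(13)/26 ≈ 0.13867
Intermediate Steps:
s(b, A) = 1
D = 4 (D = 4*1 = 4)
N(E) = sqrt(4 + E) (N(E) = sqrt(E + 4) = sqrt(4 + E))
1/N((z - 11) - 45) = 1/(sqrt(4 + ((104 - 11) - 45))) = 1/(sqrt(4 + (93 - 45))) = 1/(sqrt(4 + 48)) = 1/(sqrt(52)) = 1/(2*sqrt(13)) = sqrt(13)/26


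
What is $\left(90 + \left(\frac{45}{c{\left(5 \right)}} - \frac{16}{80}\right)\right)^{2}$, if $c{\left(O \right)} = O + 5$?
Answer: $\frac{889249}{100} \approx 8892.5$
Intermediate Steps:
$c{\left(O \right)} = 5 + O$
$\left(90 + \left(\frac{45}{c{\left(5 \right)}} - \frac{16}{80}\right)\right)^{2} = \left(90 + \left(\frac{45}{5 + 5} - \frac{16}{80}\right)\right)^{2} = \left(90 + \left(\frac{45}{10} - \frac{1}{5}\right)\right)^{2} = \left(90 + \left(45 \cdot \frac{1}{10} - \frac{1}{5}\right)\right)^{2} = \left(90 + \left(\frac{9}{2} - \frac{1}{5}\right)\right)^{2} = \left(90 + \frac{43}{10}\right)^{2} = \left(\frac{943}{10}\right)^{2} = \frac{889249}{100}$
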